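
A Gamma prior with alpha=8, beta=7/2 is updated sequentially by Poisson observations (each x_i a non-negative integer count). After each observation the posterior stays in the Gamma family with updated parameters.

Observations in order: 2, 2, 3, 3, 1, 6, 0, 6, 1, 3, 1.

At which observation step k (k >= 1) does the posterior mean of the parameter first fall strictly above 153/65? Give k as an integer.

obs 1: x=2 → posterior Gamma(10, 9/2)
obs 2: x=2 → posterior Gamma(12, 11/2)
obs 3: x=3 → posterior Gamma(15, 13/2)
obs 4: x=3 → posterior Gamma(18, 15/2)
obs 5: x=1 → posterior Gamma(19, 17/2)
obs 6: x=6 → posterior Gamma(25, 19/2)
obs 7: x=0 → posterior Gamma(25, 21/2)
obs 8: x=6 → posterior Gamma(31, 23/2)
obs 9: x=1 → posterior Gamma(32, 25/2)
obs 10: x=3 → posterior Gamma(35, 27/2)
obs 11: x=1 → posterior Gamma(36, 29/2)

k = 4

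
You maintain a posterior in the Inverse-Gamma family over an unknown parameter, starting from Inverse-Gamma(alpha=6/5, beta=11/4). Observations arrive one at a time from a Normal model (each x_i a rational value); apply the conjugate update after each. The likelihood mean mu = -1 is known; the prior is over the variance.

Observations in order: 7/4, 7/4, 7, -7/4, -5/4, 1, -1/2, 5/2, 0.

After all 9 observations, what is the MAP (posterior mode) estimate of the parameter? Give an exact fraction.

obs 1: x=7/4 → posterior Inverse-Gamma(17/10, 209/32)
obs 2: x=7/4 → posterior Inverse-Gamma(11/5, 165/16)
obs 3: x=7 → posterior Inverse-Gamma(27/10, 677/16)
obs 4: x=-7/4 → posterior Inverse-Gamma(16/5, 1363/32)
obs 5: x=-5/4 → posterior Inverse-Gamma(37/10, 341/8)
obs 6: x=1 → posterior Inverse-Gamma(21/5, 357/8)
obs 7: x=-1/2 → posterior Inverse-Gamma(47/10, 179/4)
obs 8: x=5/2 → posterior Inverse-Gamma(26/5, 407/8)
obs 9: x=0 → posterior Inverse-Gamma(57/10, 411/8)

2055/268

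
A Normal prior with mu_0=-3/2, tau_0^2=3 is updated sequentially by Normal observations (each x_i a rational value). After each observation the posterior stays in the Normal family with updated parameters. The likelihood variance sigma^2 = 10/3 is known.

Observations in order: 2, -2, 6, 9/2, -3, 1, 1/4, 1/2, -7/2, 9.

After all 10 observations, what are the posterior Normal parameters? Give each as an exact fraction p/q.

mu_0=471/400, tau_0^2=3/10

obs 1: x=2 → posterior Normal(3/19, 30/19)
obs 2: x=-2 → posterior Normal(-15/28, 15/14)
obs 3: x=6 → posterior Normal(39/37, 30/37)
obs 4: x=9/2 → posterior Normal(159/92, 15/23)
obs 5: x=-3 → posterior Normal(21/22, 6/11)
obs 6: x=1 → posterior Normal(123/128, 15/32)
obs 7: x=1/4 → posterior Normal(255/292, 30/73)
obs 8: x=1/2 → posterior Normal(273/328, 15/41)
obs 9: x=-7/2 → posterior Normal(21/52, 30/91)
obs 10: x=9 → posterior Normal(471/400, 3/10)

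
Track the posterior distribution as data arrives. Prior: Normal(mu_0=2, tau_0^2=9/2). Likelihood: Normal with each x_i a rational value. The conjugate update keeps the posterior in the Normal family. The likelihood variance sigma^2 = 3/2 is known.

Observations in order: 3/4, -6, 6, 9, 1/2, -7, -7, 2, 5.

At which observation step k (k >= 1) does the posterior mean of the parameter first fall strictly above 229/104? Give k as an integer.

obs 1: x=3/4 → posterior Normal(17/16, 9/8)
obs 2: x=-6 → posterior Normal(-55/28, 9/14)
obs 3: x=6 → posterior Normal(17/40, 9/20)
obs 4: x=9 → posterior Normal(125/52, 9/26)
obs 5: x=1/2 → posterior Normal(131/64, 9/32)
obs 6: x=-7 → posterior Normal(47/76, 9/38)
obs 7: x=-7 → posterior Normal(-37/88, 9/44)
obs 8: x=2 → posterior Normal(-13/100, 9/50)
obs 9: x=5 → posterior Normal(47/112, 9/56)

k = 4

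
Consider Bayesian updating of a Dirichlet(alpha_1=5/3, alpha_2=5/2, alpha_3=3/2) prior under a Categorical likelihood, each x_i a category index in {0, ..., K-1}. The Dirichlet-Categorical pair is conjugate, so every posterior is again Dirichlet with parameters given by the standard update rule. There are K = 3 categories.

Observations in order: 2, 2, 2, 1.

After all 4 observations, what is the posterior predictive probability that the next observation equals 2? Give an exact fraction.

27/58

obs 1: x=2 → posterior Dirichlet(5/3, 5/2, 5/2)
obs 2: x=2 → posterior Dirichlet(5/3, 5/2, 7/2)
obs 3: x=2 → posterior Dirichlet(5/3, 5/2, 9/2)
obs 4: x=1 → posterior Dirichlet(5/3, 7/2, 9/2)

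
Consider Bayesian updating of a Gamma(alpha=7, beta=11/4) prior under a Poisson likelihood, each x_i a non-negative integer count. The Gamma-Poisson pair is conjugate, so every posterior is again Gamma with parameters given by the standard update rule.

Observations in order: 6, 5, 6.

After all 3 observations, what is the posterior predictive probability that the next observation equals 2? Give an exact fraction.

768401222394403162864265211108865600/5474401089420219382077155933569751763

obs 1: x=6 → posterior Gamma(13, 15/4)
obs 2: x=5 → posterior Gamma(18, 19/4)
obs 3: x=6 → posterior Gamma(24, 23/4)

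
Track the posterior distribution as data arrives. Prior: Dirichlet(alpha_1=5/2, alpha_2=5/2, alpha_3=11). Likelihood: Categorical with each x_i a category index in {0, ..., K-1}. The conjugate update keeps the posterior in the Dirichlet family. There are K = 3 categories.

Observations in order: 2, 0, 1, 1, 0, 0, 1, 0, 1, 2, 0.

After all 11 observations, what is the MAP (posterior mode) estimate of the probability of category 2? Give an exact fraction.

obs 1: x=2 → posterior Dirichlet(5/2, 5/2, 12)
obs 2: x=0 → posterior Dirichlet(7/2, 5/2, 12)
obs 3: x=1 → posterior Dirichlet(7/2, 7/2, 12)
obs 4: x=1 → posterior Dirichlet(7/2, 9/2, 12)
obs 5: x=0 → posterior Dirichlet(9/2, 9/2, 12)
obs 6: x=0 → posterior Dirichlet(11/2, 9/2, 12)
obs 7: x=1 → posterior Dirichlet(11/2, 11/2, 12)
obs 8: x=0 → posterior Dirichlet(13/2, 11/2, 12)
obs 9: x=1 → posterior Dirichlet(13/2, 13/2, 12)
obs 10: x=2 → posterior Dirichlet(13/2, 13/2, 13)
obs 11: x=0 → posterior Dirichlet(15/2, 13/2, 13)

1/2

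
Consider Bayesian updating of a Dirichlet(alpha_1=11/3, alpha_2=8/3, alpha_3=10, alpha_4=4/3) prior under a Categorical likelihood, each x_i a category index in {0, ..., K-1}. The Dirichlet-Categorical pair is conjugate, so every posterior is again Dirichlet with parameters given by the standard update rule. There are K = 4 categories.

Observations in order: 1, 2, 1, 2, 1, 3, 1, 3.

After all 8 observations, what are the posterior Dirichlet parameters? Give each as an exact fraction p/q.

obs 1: x=1 → posterior Dirichlet(11/3, 11/3, 10, 4/3)
obs 2: x=2 → posterior Dirichlet(11/3, 11/3, 11, 4/3)
obs 3: x=1 → posterior Dirichlet(11/3, 14/3, 11, 4/3)
obs 4: x=2 → posterior Dirichlet(11/3, 14/3, 12, 4/3)
obs 5: x=1 → posterior Dirichlet(11/3, 17/3, 12, 4/3)
obs 6: x=3 → posterior Dirichlet(11/3, 17/3, 12, 7/3)
obs 7: x=1 → posterior Dirichlet(11/3, 20/3, 12, 7/3)
obs 8: x=3 → posterior Dirichlet(11/3, 20/3, 12, 10/3)

alpha_1=11/3, alpha_2=20/3, alpha_3=12, alpha_4=10/3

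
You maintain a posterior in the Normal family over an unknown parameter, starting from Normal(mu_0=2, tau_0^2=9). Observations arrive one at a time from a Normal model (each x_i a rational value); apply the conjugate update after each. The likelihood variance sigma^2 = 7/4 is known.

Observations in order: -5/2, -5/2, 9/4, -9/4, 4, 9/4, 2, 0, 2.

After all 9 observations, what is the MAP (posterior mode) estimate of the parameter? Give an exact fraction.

203/331

obs 1: x=-5/2 → posterior Normal(-76/43, 63/43)
obs 2: x=-5/2 → posterior Normal(-166/79, 63/79)
obs 3: x=9/4 → posterior Normal(-17/23, 63/115)
obs 4: x=-9/4 → posterior Normal(-166/151, 63/151)
obs 5: x=4 → posterior Normal(-2/17, 63/187)
obs 6: x=9/4 → posterior Normal(59/223, 63/223)
obs 7: x=2 → posterior Normal(131/259, 9/37)
obs 8: x=0 → posterior Normal(131/295, 63/295)
obs 9: x=2 → posterior Normal(203/331, 63/331)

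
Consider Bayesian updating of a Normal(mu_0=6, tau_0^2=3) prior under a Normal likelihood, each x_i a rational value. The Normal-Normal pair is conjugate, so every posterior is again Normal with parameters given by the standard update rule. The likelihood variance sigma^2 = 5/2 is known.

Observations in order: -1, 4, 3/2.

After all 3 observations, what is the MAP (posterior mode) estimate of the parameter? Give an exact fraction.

obs 1: x=-1 → posterior Normal(24/11, 15/11)
obs 2: x=4 → posterior Normal(48/17, 15/17)
obs 3: x=3/2 → posterior Normal(57/23, 15/23)

57/23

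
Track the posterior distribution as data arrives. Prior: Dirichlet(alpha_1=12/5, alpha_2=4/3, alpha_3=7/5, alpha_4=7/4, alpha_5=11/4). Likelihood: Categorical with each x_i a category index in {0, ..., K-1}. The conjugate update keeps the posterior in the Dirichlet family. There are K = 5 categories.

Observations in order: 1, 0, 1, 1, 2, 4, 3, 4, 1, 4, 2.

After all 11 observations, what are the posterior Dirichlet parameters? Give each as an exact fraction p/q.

obs 1: x=1 → posterior Dirichlet(12/5, 7/3, 7/5, 7/4, 11/4)
obs 2: x=0 → posterior Dirichlet(17/5, 7/3, 7/5, 7/4, 11/4)
obs 3: x=1 → posterior Dirichlet(17/5, 10/3, 7/5, 7/4, 11/4)
obs 4: x=1 → posterior Dirichlet(17/5, 13/3, 7/5, 7/4, 11/4)
obs 5: x=2 → posterior Dirichlet(17/5, 13/3, 12/5, 7/4, 11/4)
obs 6: x=4 → posterior Dirichlet(17/5, 13/3, 12/5, 7/4, 15/4)
obs 7: x=3 → posterior Dirichlet(17/5, 13/3, 12/5, 11/4, 15/4)
obs 8: x=4 → posterior Dirichlet(17/5, 13/3, 12/5, 11/4, 19/4)
obs 9: x=1 → posterior Dirichlet(17/5, 16/3, 12/5, 11/4, 19/4)
obs 10: x=4 → posterior Dirichlet(17/5, 16/3, 12/5, 11/4, 23/4)
obs 11: x=2 → posterior Dirichlet(17/5, 16/3, 17/5, 11/4, 23/4)

alpha_1=17/5, alpha_2=16/3, alpha_3=17/5, alpha_4=11/4, alpha_5=23/4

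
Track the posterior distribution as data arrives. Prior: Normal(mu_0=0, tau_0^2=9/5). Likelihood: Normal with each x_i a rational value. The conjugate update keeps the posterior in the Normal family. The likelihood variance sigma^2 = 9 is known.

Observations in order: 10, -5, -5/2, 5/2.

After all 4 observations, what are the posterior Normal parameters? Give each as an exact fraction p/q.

mu_0=5/9, tau_0^2=1

obs 1: x=10 → posterior Normal(5/3, 3/2)
obs 2: x=-5 → posterior Normal(5/7, 9/7)
obs 3: x=-5/2 → posterior Normal(5/16, 9/8)
obs 4: x=5/2 → posterior Normal(5/9, 1)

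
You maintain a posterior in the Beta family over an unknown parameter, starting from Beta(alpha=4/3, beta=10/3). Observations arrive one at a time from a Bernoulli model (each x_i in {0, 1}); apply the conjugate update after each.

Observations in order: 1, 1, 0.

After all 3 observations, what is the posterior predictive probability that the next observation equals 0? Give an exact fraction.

13/23

obs 1: x=1 → posterior Beta(7/3, 10/3)
obs 2: x=1 → posterior Beta(10/3, 10/3)
obs 3: x=0 → posterior Beta(10/3, 13/3)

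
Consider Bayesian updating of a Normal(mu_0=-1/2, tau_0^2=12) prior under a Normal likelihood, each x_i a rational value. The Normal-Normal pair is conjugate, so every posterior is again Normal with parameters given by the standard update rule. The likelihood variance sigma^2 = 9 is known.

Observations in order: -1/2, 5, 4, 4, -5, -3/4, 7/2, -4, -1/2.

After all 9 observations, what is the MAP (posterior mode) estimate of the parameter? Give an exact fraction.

43/78

obs 1: x=-1/2 → posterior Normal(-1/2, 36/7)
obs 2: x=5 → posterior Normal(3/2, 36/11)
obs 3: x=4 → posterior Normal(13/6, 12/5)
obs 4: x=4 → posterior Normal(97/38, 36/19)
obs 5: x=-5 → posterior Normal(57/46, 36/23)
obs 6: x=-3/4 → posterior Normal(17/18, 4/3)
obs 7: x=7/2 → posterior Normal(79/62, 36/31)
obs 8: x=-4 → posterior Normal(47/70, 36/35)
obs 9: x=-1/2 → posterior Normal(43/78, 12/13)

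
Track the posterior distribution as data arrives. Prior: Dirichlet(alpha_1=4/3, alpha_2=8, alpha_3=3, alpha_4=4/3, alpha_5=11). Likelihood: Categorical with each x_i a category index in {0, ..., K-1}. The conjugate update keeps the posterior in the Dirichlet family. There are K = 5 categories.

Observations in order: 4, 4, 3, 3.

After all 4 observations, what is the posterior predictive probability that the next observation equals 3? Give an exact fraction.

obs 1: x=4 → posterior Dirichlet(4/3, 8, 3, 4/3, 12)
obs 2: x=4 → posterior Dirichlet(4/3, 8, 3, 4/3, 13)
obs 3: x=3 → posterior Dirichlet(4/3, 8, 3, 7/3, 13)
obs 4: x=3 → posterior Dirichlet(4/3, 8, 3, 10/3, 13)

5/43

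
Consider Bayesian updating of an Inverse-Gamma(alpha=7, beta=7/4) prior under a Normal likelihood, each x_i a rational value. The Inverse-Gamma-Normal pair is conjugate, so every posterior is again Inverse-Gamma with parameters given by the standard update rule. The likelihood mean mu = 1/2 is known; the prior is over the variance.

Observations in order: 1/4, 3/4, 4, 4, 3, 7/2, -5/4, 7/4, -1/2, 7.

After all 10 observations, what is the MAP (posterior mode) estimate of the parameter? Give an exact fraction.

obs 1: x=1/4 → posterior Inverse-Gamma(15/2, 57/32)
obs 2: x=3/4 → posterior Inverse-Gamma(8, 29/16)
obs 3: x=4 → posterior Inverse-Gamma(17/2, 127/16)
obs 4: x=4 → posterior Inverse-Gamma(9, 225/16)
obs 5: x=3 → posterior Inverse-Gamma(19/2, 275/16)
obs 6: x=7/2 → posterior Inverse-Gamma(10, 347/16)
obs 7: x=-5/4 → posterior Inverse-Gamma(21/2, 743/32)
obs 8: x=7/4 → posterior Inverse-Gamma(11, 24)
obs 9: x=-1/2 → posterior Inverse-Gamma(23/2, 49/2)
obs 10: x=7 → posterior Inverse-Gamma(12, 365/8)

365/104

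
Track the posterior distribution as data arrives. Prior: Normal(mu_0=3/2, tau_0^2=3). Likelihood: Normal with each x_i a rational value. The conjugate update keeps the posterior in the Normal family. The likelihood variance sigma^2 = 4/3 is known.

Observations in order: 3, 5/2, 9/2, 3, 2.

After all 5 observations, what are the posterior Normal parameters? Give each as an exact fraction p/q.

obs 1: x=3 → posterior Normal(33/13, 12/13)
obs 2: x=5/2 → posterior Normal(111/44, 6/11)
obs 3: x=9/2 → posterior Normal(96/31, 12/31)
obs 4: x=3 → posterior Normal(123/40, 3/10)
obs 5: x=2 → posterior Normal(141/49, 12/49)

mu_0=141/49, tau_0^2=12/49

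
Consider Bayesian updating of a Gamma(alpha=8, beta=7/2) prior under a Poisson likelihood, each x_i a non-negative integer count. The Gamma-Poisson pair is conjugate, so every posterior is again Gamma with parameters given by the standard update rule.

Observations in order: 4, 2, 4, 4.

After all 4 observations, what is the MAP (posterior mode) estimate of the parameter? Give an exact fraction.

14/5

obs 1: x=4 → posterior Gamma(12, 9/2)
obs 2: x=2 → posterior Gamma(14, 11/2)
obs 3: x=4 → posterior Gamma(18, 13/2)
obs 4: x=4 → posterior Gamma(22, 15/2)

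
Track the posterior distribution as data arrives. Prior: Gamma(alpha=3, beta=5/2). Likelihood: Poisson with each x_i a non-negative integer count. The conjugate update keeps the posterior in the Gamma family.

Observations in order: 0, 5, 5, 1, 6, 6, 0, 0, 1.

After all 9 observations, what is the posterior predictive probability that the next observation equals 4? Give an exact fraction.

obs 1: x=0 → posterior Gamma(3, 7/2)
obs 2: x=5 → posterior Gamma(8, 9/2)
obs 3: x=5 → posterior Gamma(13, 11/2)
obs 4: x=1 → posterior Gamma(14, 13/2)
obs 5: x=6 → posterior Gamma(20, 15/2)
obs 6: x=6 → posterior Gamma(26, 17/2)
obs 7: x=0 → posterior Gamma(26, 19/2)
obs 8: x=0 → posterior Gamma(26, 21/2)
obs 9: x=1 → posterior Gamma(27, 23/2)

512426235850152866917635107479409528662512/4336808689942017736029811203479766845703125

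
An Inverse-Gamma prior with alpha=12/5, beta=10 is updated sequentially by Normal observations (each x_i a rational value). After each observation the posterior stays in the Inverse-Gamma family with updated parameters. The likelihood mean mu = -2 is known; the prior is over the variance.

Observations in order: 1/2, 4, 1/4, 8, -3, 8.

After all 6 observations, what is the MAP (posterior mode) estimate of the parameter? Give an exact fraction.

21465/1024

obs 1: x=1/2 → posterior Inverse-Gamma(29/10, 105/8)
obs 2: x=4 → posterior Inverse-Gamma(17/5, 249/8)
obs 3: x=1/4 → posterior Inverse-Gamma(39/10, 1077/32)
obs 4: x=8 → posterior Inverse-Gamma(22/5, 2677/32)
obs 5: x=-3 → posterior Inverse-Gamma(49/10, 2693/32)
obs 6: x=8 → posterior Inverse-Gamma(27/5, 4293/32)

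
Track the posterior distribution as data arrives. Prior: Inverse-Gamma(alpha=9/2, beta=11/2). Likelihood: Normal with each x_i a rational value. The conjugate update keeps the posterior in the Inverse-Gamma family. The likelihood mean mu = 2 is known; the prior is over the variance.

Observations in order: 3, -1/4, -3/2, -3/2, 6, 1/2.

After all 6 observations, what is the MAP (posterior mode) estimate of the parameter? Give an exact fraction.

obs 1: x=3 → posterior Inverse-Gamma(5, 6)
obs 2: x=-1/4 → posterior Inverse-Gamma(11/2, 273/32)
obs 3: x=-3/2 → posterior Inverse-Gamma(6, 469/32)
obs 4: x=-3/2 → posterior Inverse-Gamma(13/2, 665/32)
obs 5: x=6 → posterior Inverse-Gamma(7, 921/32)
obs 6: x=1/2 → posterior Inverse-Gamma(15/2, 957/32)

957/272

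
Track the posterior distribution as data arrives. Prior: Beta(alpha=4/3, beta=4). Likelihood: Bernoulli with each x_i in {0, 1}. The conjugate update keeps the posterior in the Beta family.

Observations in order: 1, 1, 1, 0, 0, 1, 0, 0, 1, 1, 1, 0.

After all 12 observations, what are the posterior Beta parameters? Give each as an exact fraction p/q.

obs 1: x=1 → posterior Beta(7/3, 4)
obs 2: x=1 → posterior Beta(10/3, 4)
obs 3: x=1 → posterior Beta(13/3, 4)
obs 4: x=0 → posterior Beta(13/3, 5)
obs 5: x=0 → posterior Beta(13/3, 6)
obs 6: x=1 → posterior Beta(16/3, 6)
obs 7: x=0 → posterior Beta(16/3, 7)
obs 8: x=0 → posterior Beta(16/3, 8)
obs 9: x=1 → posterior Beta(19/3, 8)
obs 10: x=1 → posterior Beta(22/3, 8)
obs 11: x=1 → posterior Beta(25/3, 8)
obs 12: x=0 → posterior Beta(25/3, 9)

alpha=25/3, beta=9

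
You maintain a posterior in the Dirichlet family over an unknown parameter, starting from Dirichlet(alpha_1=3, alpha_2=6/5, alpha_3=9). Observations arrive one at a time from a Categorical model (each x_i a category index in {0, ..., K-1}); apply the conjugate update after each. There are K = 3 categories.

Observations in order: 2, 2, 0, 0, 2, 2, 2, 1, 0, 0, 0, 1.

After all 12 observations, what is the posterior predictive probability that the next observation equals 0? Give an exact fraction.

obs 1: x=2 → posterior Dirichlet(3, 6/5, 10)
obs 2: x=2 → posterior Dirichlet(3, 6/5, 11)
obs 3: x=0 → posterior Dirichlet(4, 6/5, 11)
obs 4: x=0 → posterior Dirichlet(5, 6/5, 11)
obs 5: x=2 → posterior Dirichlet(5, 6/5, 12)
obs 6: x=2 → posterior Dirichlet(5, 6/5, 13)
obs 7: x=2 → posterior Dirichlet(5, 6/5, 14)
obs 8: x=1 → posterior Dirichlet(5, 11/5, 14)
obs 9: x=0 → posterior Dirichlet(6, 11/5, 14)
obs 10: x=0 → posterior Dirichlet(7, 11/5, 14)
obs 11: x=0 → posterior Dirichlet(8, 11/5, 14)
obs 12: x=1 → posterior Dirichlet(8, 16/5, 14)

20/63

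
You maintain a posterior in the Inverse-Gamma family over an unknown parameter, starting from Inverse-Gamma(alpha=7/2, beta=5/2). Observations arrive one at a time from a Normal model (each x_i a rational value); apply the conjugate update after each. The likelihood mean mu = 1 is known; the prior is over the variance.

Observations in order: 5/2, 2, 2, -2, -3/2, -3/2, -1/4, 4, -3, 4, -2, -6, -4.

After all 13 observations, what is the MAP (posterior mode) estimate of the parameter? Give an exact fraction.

2389/352

obs 1: x=5/2 → posterior Inverse-Gamma(4, 29/8)
obs 2: x=2 → posterior Inverse-Gamma(9/2, 33/8)
obs 3: x=2 → posterior Inverse-Gamma(5, 37/8)
obs 4: x=-2 → posterior Inverse-Gamma(11/2, 73/8)
obs 5: x=-3/2 → posterior Inverse-Gamma(6, 49/4)
obs 6: x=-3/2 → posterior Inverse-Gamma(13/2, 123/8)
obs 7: x=-1/4 → posterior Inverse-Gamma(7, 517/32)
obs 8: x=4 → posterior Inverse-Gamma(15/2, 661/32)
obs 9: x=-3 → posterior Inverse-Gamma(8, 917/32)
obs 10: x=4 → posterior Inverse-Gamma(17/2, 1061/32)
obs 11: x=-2 → posterior Inverse-Gamma(9, 1205/32)
obs 12: x=-6 → posterior Inverse-Gamma(19/2, 1989/32)
obs 13: x=-4 → posterior Inverse-Gamma(10, 2389/32)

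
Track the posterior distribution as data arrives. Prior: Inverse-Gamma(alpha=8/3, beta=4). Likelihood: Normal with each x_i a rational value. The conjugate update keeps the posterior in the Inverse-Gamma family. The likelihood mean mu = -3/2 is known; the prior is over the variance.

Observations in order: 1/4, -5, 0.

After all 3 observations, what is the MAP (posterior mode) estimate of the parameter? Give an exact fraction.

1227/496

obs 1: x=1/4 → posterior Inverse-Gamma(19/6, 177/32)
obs 2: x=-5 → posterior Inverse-Gamma(11/3, 373/32)
obs 3: x=0 → posterior Inverse-Gamma(25/6, 409/32)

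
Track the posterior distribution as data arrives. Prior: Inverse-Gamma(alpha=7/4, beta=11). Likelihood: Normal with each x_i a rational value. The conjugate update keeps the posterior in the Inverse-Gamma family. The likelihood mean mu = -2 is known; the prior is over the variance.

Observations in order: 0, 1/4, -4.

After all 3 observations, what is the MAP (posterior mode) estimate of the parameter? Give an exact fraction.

33/8

obs 1: x=0 → posterior Inverse-Gamma(9/4, 13)
obs 2: x=1/4 → posterior Inverse-Gamma(11/4, 497/32)
obs 3: x=-4 → posterior Inverse-Gamma(13/4, 561/32)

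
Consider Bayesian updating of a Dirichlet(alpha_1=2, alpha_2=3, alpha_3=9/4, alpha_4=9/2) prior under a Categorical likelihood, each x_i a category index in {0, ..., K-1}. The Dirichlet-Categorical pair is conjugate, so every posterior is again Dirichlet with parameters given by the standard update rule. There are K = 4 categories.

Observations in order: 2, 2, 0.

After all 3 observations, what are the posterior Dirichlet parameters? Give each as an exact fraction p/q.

alpha_1=3, alpha_2=3, alpha_3=17/4, alpha_4=9/2

obs 1: x=2 → posterior Dirichlet(2, 3, 13/4, 9/2)
obs 2: x=2 → posterior Dirichlet(2, 3, 17/4, 9/2)
obs 3: x=0 → posterior Dirichlet(3, 3, 17/4, 9/2)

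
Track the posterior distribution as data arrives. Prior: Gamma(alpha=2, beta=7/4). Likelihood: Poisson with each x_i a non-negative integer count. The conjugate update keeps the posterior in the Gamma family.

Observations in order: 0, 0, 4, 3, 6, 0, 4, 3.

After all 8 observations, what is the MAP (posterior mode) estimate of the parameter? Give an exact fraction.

obs 1: x=0 → posterior Gamma(2, 11/4)
obs 2: x=0 → posterior Gamma(2, 15/4)
obs 3: x=4 → posterior Gamma(6, 19/4)
obs 4: x=3 → posterior Gamma(9, 23/4)
obs 5: x=6 → posterior Gamma(15, 27/4)
obs 6: x=0 → posterior Gamma(15, 31/4)
obs 7: x=4 → posterior Gamma(19, 35/4)
obs 8: x=3 → posterior Gamma(22, 39/4)

28/13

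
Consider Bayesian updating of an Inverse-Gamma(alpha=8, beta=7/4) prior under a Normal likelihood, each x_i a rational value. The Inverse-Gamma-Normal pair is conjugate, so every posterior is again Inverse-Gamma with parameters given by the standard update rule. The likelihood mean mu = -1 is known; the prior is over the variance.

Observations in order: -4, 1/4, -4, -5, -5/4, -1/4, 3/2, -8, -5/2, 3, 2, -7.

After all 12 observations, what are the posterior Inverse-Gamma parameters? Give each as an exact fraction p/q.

alpha=14, beta=2531/32

obs 1: x=-4 → posterior Inverse-Gamma(17/2, 25/4)
obs 2: x=1/4 → posterior Inverse-Gamma(9, 225/32)
obs 3: x=-4 → posterior Inverse-Gamma(19/2, 369/32)
obs 4: x=-5 → posterior Inverse-Gamma(10, 625/32)
obs 5: x=-5/4 → posterior Inverse-Gamma(21/2, 313/16)
obs 6: x=-1/4 → posterior Inverse-Gamma(11, 635/32)
obs 7: x=3/2 → posterior Inverse-Gamma(23/2, 735/32)
obs 8: x=-8 → posterior Inverse-Gamma(12, 1519/32)
obs 9: x=-5/2 → posterior Inverse-Gamma(25/2, 1555/32)
obs 10: x=3 → posterior Inverse-Gamma(13, 1811/32)
obs 11: x=2 → posterior Inverse-Gamma(27/2, 1955/32)
obs 12: x=-7 → posterior Inverse-Gamma(14, 2531/32)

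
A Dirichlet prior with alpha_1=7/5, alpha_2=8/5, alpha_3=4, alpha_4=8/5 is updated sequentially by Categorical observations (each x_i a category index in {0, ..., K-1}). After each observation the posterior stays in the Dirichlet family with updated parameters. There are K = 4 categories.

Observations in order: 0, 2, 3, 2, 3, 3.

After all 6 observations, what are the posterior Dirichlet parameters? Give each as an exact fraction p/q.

alpha_1=12/5, alpha_2=8/5, alpha_3=6, alpha_4=23/5

obs 1: x=0 → posterior Dirichlet(12/5, 8/5, 4, 8/5)
obs 2: x=2 → posterior Dirichlet(12/5, 8/5, 5, 8/5)
obs 3: x=3 → posterior Dirichlet(12/5, 8/5, 5, 13/5)
obs 4: x=2 → posterior Dirichlet(12/5, 8/5, 6, 13/5)
obs 5: x=3 → posterior Dirichlet(12/5, 8/5, 6, 18/5)
obs 6: x=3 → posterior Dirichlet(12/5, 8/5, 6, 23/5)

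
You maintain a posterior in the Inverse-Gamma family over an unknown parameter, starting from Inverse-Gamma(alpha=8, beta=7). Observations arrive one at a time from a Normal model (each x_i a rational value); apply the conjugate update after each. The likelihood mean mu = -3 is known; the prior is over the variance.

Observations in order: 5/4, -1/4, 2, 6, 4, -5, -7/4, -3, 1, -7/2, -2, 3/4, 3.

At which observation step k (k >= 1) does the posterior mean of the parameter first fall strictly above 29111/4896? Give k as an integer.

k = 4

obs 1: x=5/4 → posterior Inverse-Gamma(17/2, 513/32)
obs 2: x=-1/4 → posterior Inverse-Gamma(9, 317/16)
obs 3: x=2 → posterior Inverse-Gamma(19/2, 517/16)
obs 4: x=6 → posterior Inverse-Gamma(10, 1165/16)
obs 5: x=4 → posterior Inverse-Gamma(21/2, 1557/16)
obs 6: x=-5 → posterior Inverse-Gamma(11, 1589/16)
obs 7: x=-7/4 → posterior Inverse-Gamma(23/2, 3203/32)
obs 8: x=-3 → posterior Inverse-Gamma(12, 3203/32)
obs 9: x=1 → posterior Inverse-Gamma(25/2, 3459/32)
obs 10: x=-7/2 → posterior Inverse-Gamma(13, 3463/32)
obs 11: x=-2 → posterior Inverse-Gamma(27/2, 3479/32)
obs 12: x=3/4 → posterior Inverse-Gamma(14, 463/4)
obs 13: x=3 → posterior Inverse-Gamma(29/2, 535/4)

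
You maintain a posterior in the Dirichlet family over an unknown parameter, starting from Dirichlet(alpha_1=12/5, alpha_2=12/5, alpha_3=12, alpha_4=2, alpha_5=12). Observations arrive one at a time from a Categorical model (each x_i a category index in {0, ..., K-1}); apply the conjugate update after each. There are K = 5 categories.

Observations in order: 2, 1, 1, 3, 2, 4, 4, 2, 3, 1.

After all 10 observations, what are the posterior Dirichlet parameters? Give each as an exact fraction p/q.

obs 1: x=2 → posterior Dirichlet(12/5, 12/5, 13, 2, 12)
obs 2: x=1 → posterior Dirichlet(12/5, 17/5, 13, 2, 12)
obs 3: x=1 → posterior Dirichlet(12/5, 22/5, 13, 2, 12)
obs 4: x=3 → posterior Dirichlet(12/5, 22/5, 13, 3, 12)
obs 5: x=2 → posterior Dirichlet(12/5, 22/5, 14, 3, 12)
obs 6: x=4 → posterior Dirichlet(12/5, 22/5, 14, 3, 13)
obs 7: x=4 → posterior Dirichlet(12/5, 22/5, 14, 3, 14)
obs 8: x=2 → posterior Dirichlet(12/5, 22/5, 15, 3, 14)
obs 9: x=3 → posterior Dirichlet(12/5, 22/5, 15, 4, 14)
obs 10: x=1 → posterior Dirichlet(12/5, 27/5, 15, 4, 14)

alpha_1=12/5, alpha_2=27/5, alpha_3=15, alpha_4=4, alpha_5=14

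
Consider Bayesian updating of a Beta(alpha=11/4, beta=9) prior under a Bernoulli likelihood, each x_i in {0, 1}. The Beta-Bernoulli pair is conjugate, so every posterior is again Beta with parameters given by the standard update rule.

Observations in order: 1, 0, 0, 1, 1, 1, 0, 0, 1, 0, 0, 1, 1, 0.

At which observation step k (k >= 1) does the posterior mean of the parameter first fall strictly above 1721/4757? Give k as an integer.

obs 1: x=1 → posterior Beta(15/4, 9)
obs 2: x=0 → posterior Beta(15/4, 10)
obs 3: x=0 → posterior Beta(15/4, 11)
obs 4: x=1 → posterior Beta(19/4, 11)
obs 5: x=1 → posterior Beta(23/4, 11)
obs 6: x=1 → posterior Beta(27/4, 11)
obs 7: x=0 → posterior Beta(27/4, 12)
obs 8: x=0 → posterior Beta(27/4, 13)
obs 9: x=1 → posterior Beta(31/4, 13)
obs 10: x=0 → posterior Beta(31/4, 14)
obs 11: x=0 → posterior Beta(31/4, 15)
obs 12: x=1 → posterior Beta(35/4, 15)
obs 13: x=1 → posterior Beta(39/4, 15)
obs 14: x=0 → posterior Beta(39/4, 16)

k = 6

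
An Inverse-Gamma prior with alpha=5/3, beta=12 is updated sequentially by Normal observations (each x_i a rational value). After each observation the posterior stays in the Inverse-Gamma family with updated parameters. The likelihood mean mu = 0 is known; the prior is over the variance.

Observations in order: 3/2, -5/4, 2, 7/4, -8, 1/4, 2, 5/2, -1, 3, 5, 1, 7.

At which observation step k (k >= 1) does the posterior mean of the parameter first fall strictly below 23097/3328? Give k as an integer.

k = 4

obs 1: x=3/2 → posterior Inverse-Gamma(13/6, 105/8)
obs 2: x=-5/4 → posterior Inverse-Gamma(8/3, 445/32)
obs 3: x=2 → posterior Inverse-Gamma(19/6, 509/32)
obs 4: x=7/4 → posterior Inverse-Gamma(11/3, 279/16)
obs 5: x=-8 → posterior Inverse-Gamma(25/6, 791/16)
obs 6: x=1/4 → posterior Inverse-Gamma(14/3, 1583/32)
obs 7: x=2 → posterior Inverse-Gamma(31/6, 1647/32)
obs 8: x=5/2 → posterior Inverse-Gamma(17/3, 1747/32)
obs 9: x=-1 → posterior Inverse-Gamma(37/6, 1763/32)
obs 10: x=3 → posterior Inverse-Gamma(20/3, 1907/32)
obs 11: x=5 → posterior Inverse-Gamma(43/6, 2307/32)
obs 12: x=1 → posterior Inverse-Gamma(23/3, 2323/32)
obs 13: x=7 → posterior Inverse-Gamma(49/6, 3107/32)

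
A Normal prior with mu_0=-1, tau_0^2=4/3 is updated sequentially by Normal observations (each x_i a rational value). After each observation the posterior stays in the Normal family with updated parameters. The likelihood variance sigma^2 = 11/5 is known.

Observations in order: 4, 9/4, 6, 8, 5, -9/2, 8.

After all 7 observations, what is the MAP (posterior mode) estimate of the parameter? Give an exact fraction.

542/173

obs 1: x=4 → posterior Normal(47/53, 44/53)
obs 2: x=9/4 → posterior Normal(92/73, 44/73)
obs 3: x=6 → posterior Normal(212/93, 44/93)
obs 4: x=8 → posterior Normal(372/113, 44/113)
obs 5: x=5 → posterior Normal(472/133, 44/133)
obs 6: x=-9/2 → posterior Normal(382/153, 44/153)
obs 7: x=8 → posterior Normal(542/173, 44/173)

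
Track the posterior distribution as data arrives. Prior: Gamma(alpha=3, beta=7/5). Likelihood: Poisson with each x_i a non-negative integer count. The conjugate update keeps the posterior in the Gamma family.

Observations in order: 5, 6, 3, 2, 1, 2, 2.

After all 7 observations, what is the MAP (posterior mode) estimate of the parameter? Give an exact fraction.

115/42

obs 1: x=5 → posterior Gamma(8, 12/5)
obs 2: x=6 → posterior Gamma(14, 17/5)
obs 3: x=3 → posterior Gamma(17, 22/5)
obs 4: x=2 → posterior Gamma(19, 27/5)
obs 5: x=1 → posterior Gamma(20, 32/5)
obs 6: x=2 → posterior Gamma(22, 37/5)
obs 7: x=2 → posterior Gamma(24, 42/5)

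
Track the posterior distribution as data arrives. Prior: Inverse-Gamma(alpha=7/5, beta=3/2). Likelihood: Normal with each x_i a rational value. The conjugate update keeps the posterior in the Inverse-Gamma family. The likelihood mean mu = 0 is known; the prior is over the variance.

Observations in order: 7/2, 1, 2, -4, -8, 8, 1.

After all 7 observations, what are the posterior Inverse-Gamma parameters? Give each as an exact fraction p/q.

obs 1: x=7/2 → posterior Inverse-Gamma(19/10, 61/8)
obs 2: x=1 → posterior Inverse-Gamma(12/5, 65/8)
obs 3: x=2 → posterior Inverse-Gamma(29/10, 81/8)
obs 4: x=-4 → posterior Inverse-Gamma(17/5, 145/8)
obs 5: x=-8 → posterior Inverse-Gamma(39/10, 401/8)
obs 6: x=8 → posterior Inverse-Gamma(22/5, 657/8)
obs 7: x=1 → posterior Inverse-Gamma(49/10, 661/8)

alpha=49/10, beta=661/8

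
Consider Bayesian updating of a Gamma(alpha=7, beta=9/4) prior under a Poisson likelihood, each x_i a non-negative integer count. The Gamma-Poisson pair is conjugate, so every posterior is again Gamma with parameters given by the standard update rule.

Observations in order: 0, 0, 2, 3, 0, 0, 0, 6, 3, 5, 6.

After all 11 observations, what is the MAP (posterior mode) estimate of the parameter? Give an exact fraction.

124/53

obs 1: x=0 → posterior Gamma(7, 13/4)
obs 2: x=0 → posterior Gamma(7, 17/4)
obs 3: x=2 → posterior Gamma(9, 21/4)
obs 4: x=3 → posterior Gamma(12, 25/4)
obs 5: x=0 → posterior Gamma(12, 29/4)
obs 6: x=0 → posterior Gamma(12, 33/4)
obs 7: x=0 → posterior Gamma(12, 37/4)
obs 8: x=6 → posterior Gamma(18, 41/4)
obs 9: x=3 → posterior Gamma(21, 45/4)
obs 10: x=5 → posterior Gamma(26, 49/4)
obs 11: x=6 → posterior Gamma(32, 53/4)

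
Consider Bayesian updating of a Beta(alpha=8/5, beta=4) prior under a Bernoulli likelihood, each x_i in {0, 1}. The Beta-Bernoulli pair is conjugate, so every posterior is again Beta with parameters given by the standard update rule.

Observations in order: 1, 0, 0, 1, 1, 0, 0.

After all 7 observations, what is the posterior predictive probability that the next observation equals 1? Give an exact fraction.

obs 1: x=1 → posterior Beta(13/5, 4)
obs 2: x=0 → posterior Beta(13/5, 5)
obs 3: x=0 → posterior Beta(13/5, 6)
obs 4: x=1 → posterior Beta(18/5, 6)
obs 5: x=1 → posterior Beta(23/5, 6)
obs 6: x=0 → posterior Beta(23/5, 7)
obs 7: x=0 → posterior Beta(23/5, 8)

23/63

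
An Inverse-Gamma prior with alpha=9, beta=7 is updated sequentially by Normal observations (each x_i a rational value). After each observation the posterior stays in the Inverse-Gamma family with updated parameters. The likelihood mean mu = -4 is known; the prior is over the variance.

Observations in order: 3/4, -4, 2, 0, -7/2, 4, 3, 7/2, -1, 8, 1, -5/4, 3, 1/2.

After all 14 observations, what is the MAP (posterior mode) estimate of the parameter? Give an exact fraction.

obs 1: x=3/4 → posterior Inverse-Gamma(19/2, 585/32)
obs 2: x=-4 → posterior Inverse-Gamma(10, 585/32)
obs 3: x=2 → posterior Inverse-Gamma(21/2, 1161/32)
obs 4: x=0 → posterior Inverse-Gamma(11, 1417/32)
obs 5: x=-7/2 → posterior Inverse-Gamma(23/2, 1421/32)
obs 6: x=4 → posterior Inverse-Gamma(12, 2445/32)
obs 7: x=3 → posterior Inverse-Gamma(25/2, 3229/32)
obs 8: x=7/2 → posterior Inverse-Gamma(13, 4129/32)
obs 9: x=-1 → posterior Inverse-Gamma(27/2, 4273/32)
obs 10: x=8 → posterior Inverse-Gamma(14, 6577/32)
obs 11: x=1 → posterior Inverse-Gamma(29/2, 6977/32)
obs 12: x=-5/4 → posterior Inverse-Gamma(15, 3549/16)
obs 13: x=3 → posterior Inverse-Gamma(31/2, 3941/16)
obs 14: x=1/2 → posterior Inverse-Gamma(16, 4103/16)

4103/272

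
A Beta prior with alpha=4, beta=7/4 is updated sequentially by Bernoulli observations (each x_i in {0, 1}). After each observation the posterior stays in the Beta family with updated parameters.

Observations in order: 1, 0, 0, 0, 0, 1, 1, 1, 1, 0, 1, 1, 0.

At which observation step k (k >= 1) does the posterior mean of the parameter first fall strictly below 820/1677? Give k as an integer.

obs 1: x=1 → posterior Beta(5, 7/4)
obs 2: x=0 → posterior Beta(5, 11/4)
obs 3: x=0 → posterior Beta(5, 15/4)
obs 4: x=0 → posterior Beta(5, 19/4)
obs 5: x=0 → posterior Beta(5, 23/4)
obs 6: x=1 → posterior Beta(6, 23/4)
obs 7: x=1 → posterior Beta(7, 23/4)
obs 8: x=1 → posterior Beta(8, 23/4)
obs 9: x=1 → posterior Beta(9, 23/4)
obs 10: x=0 → posterior Beta(9, 27/4)
obs 11: x=1 → posterior Beta(10, 27/4)
obs 12: x=1 → posterior Beta(11, 27/4)
obs 13: x=0 → posterior Beta(11, 31/4)

k = 5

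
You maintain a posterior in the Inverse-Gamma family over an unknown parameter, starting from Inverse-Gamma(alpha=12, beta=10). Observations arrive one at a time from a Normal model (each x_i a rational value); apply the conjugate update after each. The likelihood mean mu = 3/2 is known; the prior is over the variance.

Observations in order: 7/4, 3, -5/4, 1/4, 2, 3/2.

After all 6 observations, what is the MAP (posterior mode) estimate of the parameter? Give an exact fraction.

507/512

obs 1: x=7/4 → posterior Inverse-Gamma(25/2, 321/32)
obs 2: x=3 → posterior Inverse-Gamma(13, 357/32)
obs 3: x=-5/4 → posterior Inverse-Gamma(27/2, 239/16)
obs 4: x=1/4 → posterior Inverse-Gamma(14, 503/32)
obs 5: x=2 → posterior Inverse-Gamma(29/2, 507/32)
obs 6: x=3/2 → posterior Inverse-Gamma(15, 507/32)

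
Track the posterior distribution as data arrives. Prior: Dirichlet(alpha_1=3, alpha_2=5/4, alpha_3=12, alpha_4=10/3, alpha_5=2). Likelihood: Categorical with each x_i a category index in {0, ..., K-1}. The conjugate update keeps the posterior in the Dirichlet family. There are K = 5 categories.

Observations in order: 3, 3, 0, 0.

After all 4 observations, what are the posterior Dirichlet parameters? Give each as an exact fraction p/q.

obs 1: x=3 → posterior Dirichlet(3, 5/4, 12, 13/3, 2)
obs 2: x=3 → posterior Dirichlet(3, 5/4, 12, 16/3, 2)
obs 3: x=0 → posterior Dirichlet(4, 5/4, 12, 16/3, 2)
obs 4: x=0 → posterior Dirichlet(5, 5/4, 12, 16/3, 2)

alpha_1=5, alpha_2=5/4, alpha_3=12, alpha_4=16/3, alpha_5=2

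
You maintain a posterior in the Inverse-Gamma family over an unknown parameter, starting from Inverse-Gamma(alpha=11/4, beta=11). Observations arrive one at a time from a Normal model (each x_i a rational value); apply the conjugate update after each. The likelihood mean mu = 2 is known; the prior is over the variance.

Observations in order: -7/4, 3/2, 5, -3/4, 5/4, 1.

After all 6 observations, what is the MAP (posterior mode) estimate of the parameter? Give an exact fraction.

obs 1: x=-7/4 → posterior Inverse-Gamma(13/4, 577/32)
obs 2: x=3/2 → posterior Inverse-Gamma(15/4, 581/32)
obs 3: x=5 → posterior Inverse-Gamma(17/4, 725/32)
obs 4: x=-3/4 → posterior Inverse-Gamma(19/4, 423/16)
obs 5: x=5/4 → posterior Inverse-Gamma(21/4, 855/32)
obs 6: x=1 → posterior Inverse-Gamma(23/4, 871/32)

871/216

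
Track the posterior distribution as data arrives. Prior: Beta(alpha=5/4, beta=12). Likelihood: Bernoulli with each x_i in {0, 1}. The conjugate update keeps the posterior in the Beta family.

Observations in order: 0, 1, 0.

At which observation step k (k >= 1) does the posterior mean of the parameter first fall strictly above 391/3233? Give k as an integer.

obs 1: x=0 → posterior Beta(5/4, 13)
obs 2: x=1 → posterior Beta(9/4, 13)
obs 3: x=0 → posterior Beta(9/4, 14)

k = 2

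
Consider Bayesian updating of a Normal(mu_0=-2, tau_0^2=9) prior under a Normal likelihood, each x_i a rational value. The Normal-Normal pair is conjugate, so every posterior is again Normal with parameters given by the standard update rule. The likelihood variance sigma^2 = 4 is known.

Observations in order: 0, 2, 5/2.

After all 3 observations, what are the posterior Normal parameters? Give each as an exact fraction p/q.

obs 1: x=0 → posterior Normal(-8/13, 36/13)
obs 2: x=2 → posterior Normal(5/11, 18/11)
obs 3: x=5/2 → posterior Normal(65/62, 36/31)

mu_0=65/62, tau_0^2=36/31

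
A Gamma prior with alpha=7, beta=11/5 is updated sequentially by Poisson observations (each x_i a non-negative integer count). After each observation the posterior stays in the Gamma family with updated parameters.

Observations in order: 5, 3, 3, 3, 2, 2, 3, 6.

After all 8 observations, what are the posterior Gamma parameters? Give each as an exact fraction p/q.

obs 1: x=5 → posterior Gamma(12, 16/5)
obs 2: x=3 → posterior Gamma(15, 21/5)
obs 3: x=3 → posterior Gamma(18, 26/5)
obs 4: x=3 → posterior Gamma(21, 31/5)
obs 5: x=2 → posterior Gamma(23, 36/5)
obs 6: x=2 → posterior Gamma(25, 41/5)
obs 7: x=3 → posterior Gamma(28, 46/5)
obs 8: x=6 → posterior Gamma(34, 51/5)

alpha=34, beta=51/5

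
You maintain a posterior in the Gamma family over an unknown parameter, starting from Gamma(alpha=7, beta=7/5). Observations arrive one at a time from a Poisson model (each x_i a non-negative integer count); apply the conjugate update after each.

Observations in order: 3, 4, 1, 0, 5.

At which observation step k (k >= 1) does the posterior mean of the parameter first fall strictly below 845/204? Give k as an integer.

k = 2

obs 1: x=3 → posterior Gamma(10, 12/5)
obs 2: x=4 → posterior Gamma(14, 17/5)
obs 3: x=1 → posterior Gamma(15, 22/5)
obs 4: x=0 → posterior Gamma(15, 27/5)
obs 5: x=5 → posterior Gamma(20, 32/5)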